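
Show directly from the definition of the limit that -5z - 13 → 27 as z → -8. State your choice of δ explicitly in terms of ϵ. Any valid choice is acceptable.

Let ϵ > 0. We need δ > 0 so that 0 < |z + 8| < δ implies |(-5z - 13) − 27| < ϵ.
|(-5z - 13) − 27| = |-5z - 40| = 5|z + 8|.
So 5|z + 8| < ϵ exactly when |z + 8| < ϵ/5.
Choosing δ = ϵ/5 gives |(-5z - 13) − 27| = 5|z + 8| < ϵ whenever |z + 8| < δ.

δ = ϵ/5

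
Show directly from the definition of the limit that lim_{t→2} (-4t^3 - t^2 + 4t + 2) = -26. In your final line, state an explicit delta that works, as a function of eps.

Fix eps > 0. We want delta > 0 such that 0 < |t − 2| < delta implies |(-4t^3 - t^2 + 4t + 2) + 26| < eps.
(-4t^3 - t^2 + 4t + 2) + 26 = -4t^3 - t^2 + 4t + 28 = (t − 2)(-4t^2 - 9t - 14).
So |(-4t^3 - t^2 + 4t + 2) + 26| = |t − 2|·|-4t^2 - 9t - 14|.
Require delta ≤ 2. Then |t − 2| < 2 gives |t| < 4, and by the triangle inequality |-4t^2 - 9t - 14| ≤ 4·4^2 + 9·4 + 14 = 114.
Hence |(-4t^3 - t^2 + 4t + 2) + 26| ≤ 114|t − 2| < eps provided |t − 2| < eps/114.
Take delta = min(2, eps/114). Then 0 < |t − 2| < delta gives both |t − 2| < 2 and |t − 2| < eps/114, so |(-4t^3 - t^2 + 4t + 2) + 26| < eps.

delta = min(2, eps/114)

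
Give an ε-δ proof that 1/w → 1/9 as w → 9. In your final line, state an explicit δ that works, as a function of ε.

δ = min(9/2, (81/2)ε)

Let ε > 0 be given. We seek δ > 0 such that 0 < |w − 9| < δ implies |1/w − (1/9)| < ε.
|1/w − (1/9)| = |9 − w|/(9·|w|) = |w − 9|/(9|w|).
Restrict δ ≤ 9/2. Then |w − 9| < 9/2 gives |w| > 9/2, so 9|w| > 81/2.
Then |1/w − (1/9)| < |w − 9|/(81/2), which is < ε when |w − 9| < (81/2)ε.
Take δ = min(9/2, (81/2)ε). Then 0 < |w − 9| < δ gives both |w − 9| < 9/2 and |w − 9| < (81/2)ε, so |1/w − (1/9)| < ε.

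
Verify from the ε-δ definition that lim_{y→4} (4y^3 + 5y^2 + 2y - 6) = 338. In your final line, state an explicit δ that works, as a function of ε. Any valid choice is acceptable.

Let ε > 0 be given. We want δ > 0 such that 0 < |y − 4| < δ implies |(4y^3 + 5y^2 + 2y - 6) − 338| < ε.
(4y^3 + 5y^2 + 2y - 6) − 338 = 4y^3 + 5y^2 + 2y - 344 = (y − 4)(4y^2 + 21y + 86).
So |(4y^3 + 5y^2 + 2y - 6) − 338| = |y − 4|·|4y^2 + 21y + 86|.
Require δ ≤ 2. Then |y − 4| < 2 gives |y| < 6, and by the triangle inequality |4y^2 + 21y + 86| ≤ 4·6^2 + 21·6 + 86 = 356.
Hence |(4y^3 + 5y^2 + 2y - 6) − 338| ≤ 356|y − 4| < ε provided |y − 4| < ε/356.
Choosing δ = min(2, ε/356) ensures both conditions, hence |(4y^3 + 5y^2 + 2y - 6) − 338| < ε.

δ = min(2, ε/356)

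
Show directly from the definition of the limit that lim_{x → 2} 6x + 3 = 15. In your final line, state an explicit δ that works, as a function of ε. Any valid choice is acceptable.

Suppose ε > 0. We need δ > 0 so that 0 < |x − 2| < δ implies |(6x + 3) − 15| < ε.
Since (6x + 3) − 15 = 6(x − 2), we have |(6x + 3) − 15| = 6|x − 2|.
So 6|x − 2| < ε exactly when |x − 2| < ε/6.
Take δ = ε/6. If 0 < |x − 2| < δ then |(6x + 3) − 15| = 6|x − 2| < 6·(ε/6) = ε.

δ = ε/6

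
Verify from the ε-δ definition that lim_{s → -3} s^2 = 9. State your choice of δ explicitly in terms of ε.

δ = min(1, ε/7)

Suppose ε > 0. We seek δ > 0 with 0 < |s + 3| < δ ⇒ |s^2 − 9| < ε.
Factor: s^2 − 9 = (s + 3)(s - 3), so |s^2 − 9| = |s + 3|·|s - 3|.
Restrict δ ≤ 1. Then |s + 3| < 1 gives |s| < 4, so by the triangle inequality |s - 3| ≤ 4 + 3 = 7.
Hence |s^2 − 9| ≤ 7|s + 3|, which is < ε once |s + 3| < ε/7.
Take δ = min(1, ε/7). If 0 < |s + 3| < δ then both bounds hold and |s^2 − 9| ≤ 7|s + 3| < 7·(ε/7) = ε.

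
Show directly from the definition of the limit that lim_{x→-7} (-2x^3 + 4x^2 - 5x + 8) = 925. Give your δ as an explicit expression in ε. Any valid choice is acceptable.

δ = min(2, ε/455)

Let ε > 0 be given. We want δ > 0 such that 0 < |x + 7| < δ implies |(-2x^3 + 4x^2 - 5x + 8) − 925| < ε.
(-2x^3 + 4x^2 - 5x + 8) − 925 = -2x^3 + 4x^2 - 5x - 917 = (x + 7)(-2x^2 + 18x - 131).
So |(-2x^3 + 4x^2 - 5x + 8) − 925| = |x + 7|·|-2x^2 + 18x - 131|.
Assume first that |x + 7| < 2, so |x| < 9. Then |-2x^2 + 18x - 131| ≤ 2·9^2 + 18·9 + 131 = 455.
Hence |(-2x^3 + 4x^2 - 5x + 8) − 925| ≤ 455|x + 7| < ε provided |x + 7| < ε/455.
Choosing δ = min(2, ε/455) ensures both conditions, hence |(-2x^3 + 4x^2 - 5x + 8) − 925| < ε.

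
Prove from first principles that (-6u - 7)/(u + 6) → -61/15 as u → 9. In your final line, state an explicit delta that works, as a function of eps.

delta = min(15/2, (225/58)eps)

Let eps > 0 be given. We want delta > 0 with 0 < |u − 9| < delta ⇒ |(-6u - 7)/(u + 6) + 61/15| < eps.
Combining over a common denominator, (-6u - 7)/(u + 6) + 61/15 = [(-6u - 7)·15 − (-61)·(u + 6)] / [15·(u + 6)] = -29(u − 9) / (15(u + 6)).
So |(-6u - 7)/(u + 6) + 61/15| = 29|u − 9| / (15·|u + 6|).
Require delta ≤ 15/2, so |u + 6| ≥ |15| − |u − 9| > 15 − 15/2 = 15/2.
Hence |(-6u - 7)/(u + 6) + 61/15| < 29|u − 9|/(15·(15/2)) = (58/225)|u − 9|, which is < eps once |u − 9| < (225/58)eps.
Take delta = min(15/2, (225/58)eps). Then 0 < |u − 9| < delta forces both bounds, so |(-6u - 7)/(u + 6) + 61/15| < eps.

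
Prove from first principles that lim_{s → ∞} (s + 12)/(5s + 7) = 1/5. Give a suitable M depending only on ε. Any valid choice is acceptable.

M = (53/25)/ε

Fix ε > 0. We seek M > 0 such that s > M implies |(s + 12)/(5s + 7) − (1/5)| < ε.
(s + 12)/(5s + 7) − (1/5) = (5(s + 12) − (5s + 7)) / (5(5s + 7)) = 53/(5(5s + 7)).
For s > 0 we have 5s + 7 > 5s, so |(s + 12)/(5s + 7) − (1/5)| = 53/(5(5s + 7)) < 53/(5·5s) = (53/25)/s.
Thus |(s + 12)/(5s + 7) − (1/5)| < ε whenever s > (53/25)/ε.
Take M = (53/25)/ε. If s > M then |(s + 12)/(5s + 7) − (1/5)| < (53/25)/s < ε.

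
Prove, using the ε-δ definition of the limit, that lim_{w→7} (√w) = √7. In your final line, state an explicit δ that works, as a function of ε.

δ = min(7, √7·ε)

Fix ε > 0. We want δ > 0 such that 0 < |w − 7| < δ implies |√w − √7| < ε.
Multiplying by the conjugate, |√w − √7| = |w − 7|/(√w + √7).
Restrict δ ≤ 7 so that |w − 7| < 7 forces w > 0, and then √w + √7 > √7.
Hence |√w − √7| < |w − 7|/√7, which is < ε once |w − 7| < √7·ε.
Take δ = min(7, √7·ε). If 0 < |w − 7| < δ then w > 0 and |√w − √7| < |w − 7|/√7 < ε.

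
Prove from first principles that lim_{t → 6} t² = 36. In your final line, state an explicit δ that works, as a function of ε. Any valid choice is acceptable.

δ = min(2, ε/14)

Suppose ε > 0. We seek δ > 0 with 0 < |t − 6| < δ ⇒ |t² − 36| < ε.
Factor: t² − 36 = (t − 6)(t + 6), so |t² − 36| = |t − 6|·|t + 6|.
Restrict δ ≤ 2. Then |t − 6| < 2 gives |t| < 8, so by the triangle inequality |t + 6| ≤ 8 + 6 = 14.
Hence |t² − 36| ≤ 14|t − 6|, which is < ε once |t − 6| < ε/14.
Take δ = min(2, ε/14). If 0 < |t − 6| < δ then both bounds hold and |t² − 36| ≤ 14|t − 6| < 14·(ε/14) = ε.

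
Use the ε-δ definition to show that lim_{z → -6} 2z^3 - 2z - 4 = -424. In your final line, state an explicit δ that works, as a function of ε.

δ = min(1, ε/252)

Suppose ε > 0. We want δ > 0 such that 0 < |z + 6| < δ implies |(2z^3 - 2z - 4) + 424| < ε.
(2z^3 - 2z - 4) + 424 = 2z^3 - 2z + 420 = (z + 6)(2z^2 - 12z + 70).
So |(2z^3 - 2z - 4) + 424| = |z + 6|·|2z^2 - 12z + 70|.
Assume first that |z + 6| < 1, so |z| < 7. Then |2z^2 - 12z + 70| ≤ 2·7^2 + 12·7 + 70 = 252.
Hence |(2z^3 - 2z - 4) + 424| ≤ 252|z + 6| < ε provided |z + 6| < ε/252.
Choosing δ = min(1, ε/252) ensures both conditions, hence |(2z^3 - 2z - 4) + 424| < ε.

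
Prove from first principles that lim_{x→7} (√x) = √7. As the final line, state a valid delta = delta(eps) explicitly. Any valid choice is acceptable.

delta = min(7, √7·eps)

Fix eps > 0. We want delta > 0 such that 0 < |x − 7| < delta implies |√x − √7| < eps.
Rationalise: √x − √7 = (x − 7)/(√x + √7), so |√x − √7| = |x − 7|/(√x + √7).
Restrict delta ≤ 7 so that |x − 7| < 7 forces x > 0, and then √x + √7 > √7.
Hence |√x − √7| < |x − 7|/√7, which is < eps once |x − 7| < √7·eps.
Take delta = min(7, √7·eps). If 0 < |x − 7| < delta then x > 0 and |√x − √7| < |x − 7|/√7 < eps.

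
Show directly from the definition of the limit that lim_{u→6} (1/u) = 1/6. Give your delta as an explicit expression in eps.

Let eps > 0. We seek delta > 0 such that 0 < |u − 6| < delta implies |1/u − (1/6)| < eps.
|1/u − (1/6)| = |6 − u|/(6·|u|) = |u − 6|/(6|u|).
Restrict delta ≤ 3. Then |u − 6| < 3 gives |u| > 3, so 6|u| > 18.
Then |1/u − (1/6)| < |u − 6|/18, which is < eps when |u − 6| < 18eps.
Take delta = min(3, 18eps). Then 0 < |u − 6| < delta gives both |u − 6| < 3 and |u − 6| < 18eps, so |1/u − (1/6)| < eps.

delta = min(3, 18eps)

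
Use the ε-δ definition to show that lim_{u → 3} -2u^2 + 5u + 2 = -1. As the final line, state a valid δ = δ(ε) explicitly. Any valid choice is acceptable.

Suppose ε > 0. We want δ > 0 such that 0 < |u − 3| < δ implies |(-2u^2 + 5u + 2) + 1| < ε.
(-2u^2 + 5u + 2) + 1 = -2u^2 + 5u + 3 = (u − 3)(-2u - 1).
So |(-2u^2 + 5u + 2) + 1| = |u − 3|·|-2u - 1|.
Require δ ≤ 1. Then |u − 3| < 1 gives |u| < 4, and by the triangle inequality |-2u - 1| ≤ 2·4 + 1 = 9.
Hence |(-2u^2 + 5u + 2) + 1| ≤ 9|u − 3| < ε provided |u − 3| < ε/9.
Take δ = min(1, ε/9). Then 0 < |u − 3| < δ gives both |u − 3| < 1 and |u − 3| < ε/9, so |(-2u^2 + 5u + 2) + 1| < ε.

δ = min(1, ε/9)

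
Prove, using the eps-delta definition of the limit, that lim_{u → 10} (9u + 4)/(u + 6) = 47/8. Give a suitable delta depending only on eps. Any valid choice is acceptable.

Let eps > 0. We want delta > 0 with 0 < |u − 10| < delta ⇒ |(9u + 4)/(u + 6) − (47/8)| < eps.
Combining over a common denominator, (9u + 4)/(u + 6) − (47/8) = [(9u + 4)·16 − 94·(u + 6)] / [16·(u + 6)] = 50(u − 10) / (16(u + 6)).
So |(9u + 4)/(u + 6) − (47/8)| = 50|u − 10| / (16·|u + 6|).
Require delta ≤ 8, so |u + 6| ≥ |16| − |u − 10| > 16 − 8 = 8.
Hence |(9u + 4)/(u + 6) − (47/8)| < 50|u − 10|/(16·8) = (25/64)|u − 10|, which is < eps once |u − 10| < (64/25)eps.
Take delta = min(8, (64/25)eps). Then 0 < |u − 10| < delta forces both bounds, so |(9u + 4)/(u + 6) − (47/8)| < eps.

delta = min(8, (64/25)eps)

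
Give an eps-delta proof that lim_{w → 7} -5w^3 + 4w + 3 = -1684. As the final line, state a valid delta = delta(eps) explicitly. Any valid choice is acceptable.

delta = min(1, eps/841)

Let eps > 0. We want delta > 0 such that 0 < |w − 7| < delta implies |(-5w^3 + 4w + 3) + 1684| < eps.
(-5w^3 + 4w + 3) + 1684 = -5w^3 + 4w + 1687 = (w − 7)(-5w^2 - 35w - 241).
So |(-5w^3 + 4w + 3) + 1684| = |w − 7|·|-5w^2 - 35w - 241|.
Assume first that |w − 7| < 1, so |w| < 8. Then |-5w^2 - 35w - 241| ≤ 5·8^2 + 35·8 + 241 = 841.
Hence |(-5w^3 + 4w + 3) + 1684| ≤ 841|w − 7| < eps provided |w − 7| < eps/841.
Choosing delta = min(1, eps/841) ensures both conditions, hence |(-5w^3 + 4w + 3) + 1684| < eps.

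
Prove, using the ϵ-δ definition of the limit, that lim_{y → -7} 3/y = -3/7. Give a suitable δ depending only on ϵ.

Let ϵ > 0 be given. We seek δ > 0 such that 0 < |y + 7| < δ implies |3/y + 3/7| < ϵ.
|3/y + 3/7| = 3·|-7 − y|/(7·|y|) = 3|y + 7|/(7|y|).
Require δ ≤ 7/2 so that |y| > 7 − 7/2 = 7/2, hence 7|y| > 49/2.
Then |3/y + 3/7| < 3|y + 7|/(49/2), which is < ϵ when |y + 7| < (49/6)ϵ.
Take δ = min(7/2, (49/6)ϵ). Then 0 < |y + 7| < δ gives both |y + 7| < 7/2 and |y + 7| < (49/6)ϵ, so |3/y + 3/7| < ϵ.

δ = min(7/2, (49/6)ϵ)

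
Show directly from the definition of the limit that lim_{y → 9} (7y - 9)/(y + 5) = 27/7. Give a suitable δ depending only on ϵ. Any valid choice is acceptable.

δ = min(7, (49/22)ϵ)

Let ϵ > 0. We want δ > 0 with 0 < |y − 9| < δ ⇒ |(7y - 9)/(y + 5) − (27/7)| < ϵ.
Combining over a common denominator, (7y - 9)/(y + 5) − (27/7) = [(7y - 9)·14 − 54·(y + 5)] / [14·(y + 5)] = 44(y − 9) / (14(y + 5)).
So |(7y - 9)/(y + 5) − (27/7)| = 44|y − 9| / (14·|y + 5|).
Require δ ≤ 7, so |y + 5| ≥ |14| − |y − 9| > 14 − 7 = 7.
Hence |(7y - 9)/(y + 5) − (27/7)| < 44|y − 9|/(14·7) = (22/49)|y − 9|, which is < ϵ once |y − 9| < (49/22)ϵ.
Take δ = min(7, (49/22)ϵ). Then 0 < |y − 9| < δ forces both bounds, so |(7y - 9)/(y + 5) − (27/7)| < ϵ.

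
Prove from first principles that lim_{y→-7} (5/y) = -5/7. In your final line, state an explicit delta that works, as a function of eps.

Let eps > 0 be given. We seek delta > 0 such that 0 < |y + 7| < delta implies |5/y + 5/7| < eps.
|5/y + 5/7| = 5·|-7 − y|/(7·|y|) = 5|y + 7|/(7|y|).
Restrict delta ≤ 7/2. Then |y + 7| < 7/2 gives |y| > 7/2, so 7|y| > 49/2.
Then |5/y + 5/7| < 5|y + 7|/(49/2), which is < eps when |y + 7| < (49/10)eps.
Take delta = min(7/2, (49/10)eps). Then 0 < |y + 7| < delta gives both |y + 7| < 7/2 and |y + 7| < (49/10)eps, so |5/y + 5/7| < eps.

delta = min(7/2, (49/10)eps)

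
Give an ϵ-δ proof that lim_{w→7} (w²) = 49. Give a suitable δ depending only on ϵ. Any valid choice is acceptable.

Fix ϵ > 0. We seek δ > 0 with 0 < |w − 7| < δ ⇒ |w² − 49| < ϵ.
Factor: w² − 49 = (w − 7)(w + 7), so |w² − 49| = |w − 7|·|w + 7|.
Impose δ ≤ 2 so that |w| < 9; then |w + 7| ≤ 16.
Hence |w² − 49| ≤ 16|w − 7|, which is < ϵ once |w − 7| < ϵ/16.
Take δ = min(2, ϵ/16). If 0 < |w − 7| < δ then both bounds hold and |w² − 49| ≤ 16|w − 7| < 16·(ϵ/16) = ϵ.

δ = min(2, ϵ/16)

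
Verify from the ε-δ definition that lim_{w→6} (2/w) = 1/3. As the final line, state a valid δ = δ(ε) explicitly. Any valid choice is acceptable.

δ = min(3, 9ε)

Fix ε > 0. We seek δ > 0 such that 0 < |w − 6| < δ implies |2/w − (1/3)| < ε.
|2/w − (1/3)| = 2·|6 − w|/(6·|w|) = 2|w − 6|/(6|w|).
Restrict δ ≤ 3. Then |w − 6| < 3 gives |w| > 3, so 6|w| > 18.
Then |2/w − (1/3)| < 2|w − 6|/18, which is < ε when |w − 6| < 9ε.
Take δ = min(3, 9ε). Then 0 < |w − 6| < δ gives both |w − 6| < 3 and |w − 6| < 9ε, so |2/w − (1/3)| < ε.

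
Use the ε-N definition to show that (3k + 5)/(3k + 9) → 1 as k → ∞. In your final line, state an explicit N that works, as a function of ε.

Let ε > 0. For k ≥ 1, |(3k + 5)/(3k + 9) − 1| = |-12|/(3(3k + 9)) = 12/(3(3k + 9)).
Since 3k + 9 ≥ 3k for k ≥ 1, this is ≤ 12/(3·3k) = (4/3)/k.
So |(3k + 5)/(3k + 9) − 1| < ε whenever k > (4/3)/ε.
Take N = (4/3)/ε. If k > N then |(3k + 5)/(3k + 9) − 1| ≤ (4/3)/k < ε.

N = (4/3)/ε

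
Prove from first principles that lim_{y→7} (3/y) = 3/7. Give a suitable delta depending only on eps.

Let eps > 0. We seek delta > 0 such that 0 < |y − 7| < delta implies |3/y − (3/7)| < eps.
|3/y − (3/7)| = 3·|7 − y|/(7·|y|) = 3|y − 7|/(7|y|).
Require delta ≤ 7/2 so that |y| > 7 − 7/2 = 7/2, hence 7|y| > 49/2.
Then |3/y − (3/7)| < 3|y − 7|/(49/2), which is < eps when |y − 7| < (49/6)eps.
Take delta = min(7/2, (49/6)eps). Then 0 < |y − 7| < delta gives both |y − 7| < 7/2 and |y − 7| < (49/6)eps, so |3/y − (3/7)| < eps.

delta = min(7/2, (49/6)eps)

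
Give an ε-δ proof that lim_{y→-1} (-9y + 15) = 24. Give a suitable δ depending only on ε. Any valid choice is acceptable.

δ = ε/9

Let ε > 0 be given. We need δ > 0 so that 0 < |y + 1| < δ implies |(-9y + 15) − 24| < ε.
Since (-9y + 15) − 24 = -9(y + 1), we have |(-9y + 15) − 24| = 9|y + 1|.
So 9|y + 1| < ε exactly when |y + 1| < ε/9.
Take δ = ε/9. If 0 < |y + 1| < δ then |(-9y + 15) − 24| = 9|y + 1| < 9·(ε/9) = ε.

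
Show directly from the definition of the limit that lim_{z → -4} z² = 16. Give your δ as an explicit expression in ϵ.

Suppose ϵ > 0. We seek δ > 0 with 0 < |z + 4| < δ ⇒ |z² − 16| < ϵ.
Factor: z² − 16 = (z + 4)(z - 4), so |z² − 16| = |z + 4|·|z - 4|.
Impose δ ≤ 1 so that |z| < 5; then |z - 4| ≤ 9.
Hence |z² − 16| ≤ 9|z + 4|, which is < ϵ once |z + 4| < ϵ/9.
Take δ = min(1, ϵ/9). If 0 < |z + 4| < δ then both bounds hold and |z² − 16| ≤ 9|z + 4| < 9·(ϵ/9) = ϵ.

δ = min(1, ϵ/9)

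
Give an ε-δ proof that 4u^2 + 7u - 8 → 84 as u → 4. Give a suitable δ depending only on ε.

δ = min(1, ε/43)

Fix ε > 0. We want δ > 0 such that 0 < |u − 4| < δ implies |(4u^2 + 7u - 8) − 84| < ε.
(4u^2 + 7u - 8) − 84 = 4u^2 + 7u - 92 = (u − 4)(4u + 23).
So |(4u^2 + 7u - 8) − 84| = |u − 4|·|4u + 23|.
Require δ ≤ 1. Then |u − 4| < 1 gives |u| < 5, and by the triangle inequality |4u + 23| ≤ 4·5 + 23 = 43.
Hence |(4u^2 + 7u - 8) − 84| ≤ 43|u − 4| < ε provided |u − 4| < ε/43.
Choosing δ = min(1, ε/43) ensures both conditions, hence |(4u^2 + 7u - 8) − 84| < ε.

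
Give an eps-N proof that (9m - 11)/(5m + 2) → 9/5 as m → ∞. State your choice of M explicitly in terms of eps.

Fix eps > 0. For m ≥ 1, |(9m - 11)/(5m + 2) − (9/5)| = |-73|/(5(5m + 2)) = 73/(5(5m + 2)).
Since 5m + 2 ≥ 5m for m ≥ 1, this is ≤ 73/(5·5m) = (73/25)/m.
So |(9m - 11)/(5m + 2) − (9/5)| < eps whenever m > (73/25)/eps.
Take M = (73/25)/eps. If m > M then |(9m - 11)/(5m + 2) − (9/5)| ≤ (73/25)/m < eps.

M = (73/25)/eps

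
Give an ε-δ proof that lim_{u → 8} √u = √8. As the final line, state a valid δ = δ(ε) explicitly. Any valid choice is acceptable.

δ = min(8, √8·ε)

Let ε > 0. We want δ > 0 such that 0 < |u − 8| < δ implies |√u − √8| < ε.
Rationalise: √u − √8 = (u − 8)/(√u + √8), so |√u − √8| = |u − 8|/(√u + √8).
Restrict δ ≤ 8 so that |u − 8| < 8 forces u > 0, and then √u + √8 > √8.
Hence |√u − √8| < |u − 8|/√8, which is < ε once |u − 8| < √8·ε.
Take δ = min(8, √8·ε). If 0 < |u − 8| < δ then u > 0 and |√u − √8| < |u − 8|/√8 < ε.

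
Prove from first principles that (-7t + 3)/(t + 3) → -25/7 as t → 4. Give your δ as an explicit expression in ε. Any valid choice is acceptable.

δ = min(7/2, (49/48)ε)

Let ε > 0 be given. We want δ > 0 with 0 < |t − 4| < δ ⇒ |(-7t + 3)/(t + 3) + 25/7| < ε.
Combining over a common denominator, (-7t + 3)/(t + 3) + 25/7 = [(-7t + 3)·7 − (-25)·(t + 3)] / [7·(t + 3)] = -24(t − 4) / (7(t + 3)).
So |(-7t + 3)/(t + 3) + 25/7| = 24|t − 4| / (7·|t + 3|).
Restrict δ ≤ 7/2. Then |t − 4| < 7/2 gives |t + 3| = |(t − 4) + 7| ≥ 7 − 7/2 = 7/2.
Hence |(-7t + 3)/(t + 3) + 25/7| < 24|t − 4|/(7·(7/2)) = (48/49)|t − 4|, which is < ε once |t − 4| < (49/48)ε.
Take δ = min(7/2, (49/48)ε). Then 0 < |t − 4| < δ forces both bounds, so |(-7t + 3)/(t + 3) + 25/7| < ε.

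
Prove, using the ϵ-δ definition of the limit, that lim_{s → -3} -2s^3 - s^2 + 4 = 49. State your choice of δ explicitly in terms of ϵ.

Let ϵ > 0. We want δ > 0 such that 0 < |s + 3| < δ implies |(-2s^3 - s^2 + 4) − 49| < ϵ.
(-2s^3 - s^2 + 4) − 49 = -2s^3 - s^2 - 45 = (s + 3)(-2s^2 + 5s - 15).
So |(-2s^3 - s^2 + 4) − 49| = |s + 3|·|-2s^2 + 5s - 15|.
Assume first that |s + 3| < 2, so |s| < 5. Then |-2s^2 + 5s - 15| ≤ 2·5^2 + 5·5 + 15 = 90.
Hence |(-2s^3 - s^2 + 4) − 49| ≤ 90|s + 3| < ϵ provided |s + 3| < ϵ/90.
Take δ = min(2, ϵ/90). Then 0 < |s + 3| < δ gives both |s + 3| < 2 and |s + 3| < ϵ/90, so |(-2s^3 - s^2 + 4) − 49| < ϵ.

δ = min(2, ϵ/90)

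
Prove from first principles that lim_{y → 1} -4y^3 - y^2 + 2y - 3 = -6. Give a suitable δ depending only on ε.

Suppose ε > 0. We want δ > 0 such that 0 < |y − 1| < δ implies |(-4y^3 - y^2 + 2y - 3) + 6| < ε.
(-4y^3 - y^2 + 2y - 3) + 6 = -4y^3 - y^2 + 2y + 3 = (y − 1)(-4y^2 - 5y - 3).
So |(-4y^3 - y^2 + 2y - 3) + 6| = |y − 1|·|-4y^2 - 5y - 3|.
Assume first that |y − 1| < 2, so |y| < 3. Then |-4y^2 - 5y - 3| ≤ 4·3^2 + 5·3 + 3 = 54.
Hence |(-4y^3 - y^2 + 2y - 3) + 6| ≤ 54|y − 1| < ε provided |y − 1| < ε/54.
Take δ = min(2, ε/54). Then 0 < |y − 1| < δ gives both |y − 1| < 2 and |y − 1| < ε/54, so |(-4y^3 - y^2 + 2y - 3) + 6| < ε.

δ = min(2, ε/54)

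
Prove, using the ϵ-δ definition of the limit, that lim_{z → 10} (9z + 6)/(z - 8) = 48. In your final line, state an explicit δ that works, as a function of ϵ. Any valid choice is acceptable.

δ = min(1, (1/39)ϵ)

Suppose ϵ > 0. We want δ > 0 with 0 < |z − 10| < δ ⇒ |(9z + 6)/(z - 8) − 48| < ϵ.
Combining over a common denominator, (9z + 6)/(z - 8) − 48 = [(9z + 6)·2 − 96·(z - 8)] / [2·(z - 8)] = -78(z − 10) / (2(z - 8)).
So |(9z + 6)/(z - 8) − 48| = 78|z − 10| / (2·|z − 8|).
Restrict δ ≤ 1. Then |z − 10| < 1 gives |z − 8| = |(z − 10) + 2| ≥ 2 − 1 = 1.
Hence |(9z + 6)/(z - 8) − 48| < 78|z − 10|/(2·1) = 39|z − 10|, which is < ϵ once |z − 10| < (1/39)ϵ.
Take δ = min(1, (1/39)ϵ). Then 0 < |z − 10| < δ forces both bounds, so |(9z + 6)/(z - 8) − 48| < ϵ.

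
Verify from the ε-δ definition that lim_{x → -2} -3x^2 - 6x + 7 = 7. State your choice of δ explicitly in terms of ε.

δ = min(2, ε/12)

Suppose ε > 0. We want δ > 0 such that 0 < |x + 2| < δ implies |(-3x^2 - 6x + 7) − 7| < ε.
(-3x^2 - 6x + 7) − 7 = -3x^2 - 6x = (x + 2)(-3x).
So |(-3x^2 - 6x + 7) − 7| = |x + 2|·|-3x|.
Require δ ≤ 2. Then |x + 2| < 2 gives |x| < 4, and by the triangle inequality |-3x| ≤ 3·4 = 12.
Hence |(-3x^2 - 6x + 7) − 7| ≤ 12|x + 2| < ε provided |x + 2| < ε/12.
Choosing δ = min(2, ε/12) ensures both conditions, hence |(-3x^2 - 6x + 7) − 7| < ε.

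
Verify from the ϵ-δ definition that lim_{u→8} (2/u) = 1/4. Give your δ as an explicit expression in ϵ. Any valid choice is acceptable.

Suppose ϵ > 0. We seek δ > 0 such that 0 < |u − 8| < δ implies |2/u − (1/4)| < ϵ.
|2/u − (1/4)| = 2·|8 − u|/(8·|u|) = 2|u − 8|/(8|u|).
Require δ ≤ 4 so that |u| > 8 − 4 = 4, hence 8|u| > 32.
Then |2/u − (1/4)| < 2|u − 8|/32, which is < ϵ when |u − 8| < 16ϵ.
Take δ = min(4, 16ϵ). Then 0 < |u − 8| < δ gives both |u − 8| < 4 and |u − 8| < 16ϵ, so |2/u − (1/4)| < ϵ.

δ = min(4, 16ϵ)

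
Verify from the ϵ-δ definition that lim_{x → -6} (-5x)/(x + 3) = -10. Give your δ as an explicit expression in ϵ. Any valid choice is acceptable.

Let ϵ > 0. We want δ > 0 with 0 < |x + 6| < δ ⇒ |(-5x)/(x + 3) + 10| < ϵ.
Combining over a common denominator, (-5x)/(x + 3) + 10 = [(-5x)·(-3) − 30·(x + 3)] / [(-3)·(x + 3)] = -15(x + 6) / ((-3)(x + 3)).
So |(-5x)/(x + 3) + 10| = 15|x + 6| / (3·|x + 3|).
Require δ ≤ 3/2, so |x + 3| ≥ |-3| − |x + 6| > 3 − 3/2 = 3/2.
Hence |(-5x)/(x + 3) + 10| < 15|x + 6|/(3·(3/2)) = (10/3)|x + 6|, which is < ϵ once |x + 6| < (3/10)ϵ.
Take δ = min(3/2, (3/10)ϵ). Then 0 < |x + 6| < δ forces both bounds, so |(-5x)/(x + 3) + 10| < ϵ.

δ = min(3/2, (3/10)ϵ)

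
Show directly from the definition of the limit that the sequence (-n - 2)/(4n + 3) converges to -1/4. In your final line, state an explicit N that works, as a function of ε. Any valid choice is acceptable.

N = (5/16)/ε

Fix ε > 0. For n ≥ 1, |(-n - 2)/(4n + 3) + 1/4| = |-5|/(4(4n + 3)) = 5/(4(4n + 3)).
Since 4n + 3 ≥ 4n for n ≥ 1, this is ≤ 5/(4·4n) = (5/16)/n.
So |(-n - 2)/(4n + 3) + 1/4| < ε whenever n > (5/16)/ε.
Take N = (5/16)/ε. If n > N then |(-n - 2)/(4n + 3) + 1/4| ≤ (5/16)/n < ε.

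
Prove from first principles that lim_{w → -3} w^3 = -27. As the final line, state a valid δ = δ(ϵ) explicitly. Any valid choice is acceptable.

δ = min(2, ϵ/49)

Suppose ϵ > 0. We seek δ > 0 with 0 < |w + 3| < δ ⇒ |w^3 + 27| < ϵ.
Factor: w^3 + 27 = (w + 3)(w^2 - 3w + 9), so |w^3 + 27| = |w + 3|·|w^2 - 3w + 9|.
Restrict δ ≤ 2. Then |w + 3| < 2 gives |w| < 5, so by the triangle inequality |w^2 - 3w + 9| ≤ 5^2 + 3·5 + 9 = 49.
Hence |w^3 + 27| ≤ 49|w + 3|, which is < ϵ once |w + 3| < ϵ/49.
Take δ = min(2, ϵ/49). If 0 < |w + 3| < δ then both bounds hold and |w^3 + 27| ≤ 49|w + 3| < 49·(ϵ/49) = ϵ.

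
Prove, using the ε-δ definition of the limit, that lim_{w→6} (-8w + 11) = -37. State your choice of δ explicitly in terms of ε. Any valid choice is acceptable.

δ = ε/8

Fix ε > 0. We need δ > 0 so that 0 < |w − 6| < δ implies |(-8w + 11) + 37| < ε.
|(-8w + 11) + 37| = |-8w + 48| = 8|w − 6|.
So 8|w − 6| < ε exactly when |w − 6| < ε/8.
Take δ = ε/8. If 0 < |w − 6| < δ then |(-8w + 11) + 37| = 8|w − 6| < 8·(ε/8) = ε.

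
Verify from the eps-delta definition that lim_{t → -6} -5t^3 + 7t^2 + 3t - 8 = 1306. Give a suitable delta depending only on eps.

Fix eps > 0. We want delta > 0 such that 0 < |t + 6| < delta implies |(-5t^3 + 7t^2 + 3t - 8) − 1306| < eps.
(-5t^3 + 7t^2 + 3t - 8) − 1306 = -5t^3 + 7t^2 + 3t - 1314 = (t + 6)(-5t^2 + 37t - 219).
So |(-5t^3 + 7t^2 + 3t - 8) − 1306| = |t + 6|·|-5t^2 + 37t - 219|.
Assume first that |t + 6| < 1, so |t| < 7. Then |-5t^2 + 37t - 219| ≤ 5·7^2 + 37·7 + 219 = 723.
Hence |(-5t^3 + 7t^2 + 3t - 8) − 1306| ≤ 723|t + 6| < eps provided |t + 6| < eps/723.
Choosing delta = min(1, eps/723) ensures both conditions, hence |(-5t^3 + 7t^2 + 3t - 8) − 1306| < eps.

delta = min(1, eps/723)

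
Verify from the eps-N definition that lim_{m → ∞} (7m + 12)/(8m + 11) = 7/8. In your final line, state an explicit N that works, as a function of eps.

N = (19/64)/eps

Let eps > 0 be given. For m ≥ 1, |(7m + 12)/(8m + 11) − (7/8)| = |19|/(8(8m + 11)) = 19/(8(8m + 11)).
Since 8m + 11 ≥ 8m for m ≥ 1, this is ≤ 19/(8·8m) = (19/64)/m.
So |(7m + 12)/(8m + 11) − (7/8)| < eps whenever m > (19/64)/eps.
Take N = (19/64)/eps. If m > N then |(7m + 12)/(8m + 11) − (7/8)| ≤ (19/64)/m < eps.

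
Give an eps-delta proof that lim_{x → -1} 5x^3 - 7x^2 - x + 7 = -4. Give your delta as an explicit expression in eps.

delta = min(1, eps/55)

Suppose eps > 0. We want delta > 0 such that 0 < |x + 1| < delta implies |(5x^3 - 7x^2 - x + 7) + 4| < eps.
(5x^3 - 7x^2 - x + 7) + 4 = 5x^3 - 7x^2 - x + 11 = (x + 1)(5x^2 - 12x + 11).
So |(5x^3 - 7x^2 - x + 7) + 4| = |x + 1|·|5x^2 - 12x + 11|.
Assume first that |x + 1| < 1, so |x| < 2. Then |5x^2 - 12x + 11| ≤ 5·2^2 + 12·2 + 11 = 55.
Hence |(5x^3 - 7x^2 - x + 7) + 4| ≤ 55|x + 1| < eps provided |x + 1| < eps/55.
Take delta = min(1, eps/55). Then 0 < |x + 1| < delta gives both |x + 1| < 1 and |x + 1| < eps/55, so |(5x^3 - 7x^2 - x + 7) + 4| < eps.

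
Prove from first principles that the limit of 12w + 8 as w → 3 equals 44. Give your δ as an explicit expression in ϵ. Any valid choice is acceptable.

Suppose ϵ > 0. We need δ > 0 so that 0 < |w − 3| < δ implies |(12w + 8) − 44| < ϵ.
|(12w + 8) − 44| = |12w - 36| = 12|w − 3|.
So 12|w − 3| < ϵ exactly when |w − 3| < ϵ/12.
Take δ = ϵ/12. If 0 < |w − 3| < δ then |(12w + 8) − 44| = 12|w − 3| < 12·(ϵ/12) = ϵ.

δ = ϵ/12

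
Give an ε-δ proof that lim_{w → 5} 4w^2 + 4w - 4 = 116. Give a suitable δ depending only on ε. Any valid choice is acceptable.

Let ε > 0 be given. We want δ > 0 such that 0 < |w − 5| < δ implies |(4w^2 + 4w - 4) − 116| < ε.
(4w^2 + 4w - 4) − 116 = 4w^2 + 4w - 120 = (w − 5)(4w + 24).
So |(4w^2 + 4w - 4) − 116| = |w − 5|·|4w + 24|.
Assume first that |w − 5| < 1, so |w| < 6. Then |4w + 24| ≤ 4·6 + 24 = 48.
Hence |(4w^2 + 4w - 4) − 116| ≤ 48|w − 5| < ε provided |w − 5| < ε/48.
Take δ = min(1, ε/48). Then 0 < |w − 5| < δ gives both |w − 5| < 1 and |w − 5| < ε/48, so |(4w^2 + 4w - 4) − 116| < ε.

δ = min(1, ε/48)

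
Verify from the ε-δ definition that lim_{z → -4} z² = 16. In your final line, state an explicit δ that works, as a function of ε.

Let ε > 0 be given. We seek δ > 0 with 0 < |z + 4| < δ ⇒ |z² − 16| < ε.
Factor: z² − 16 = (z + 4)(z - 4), so |z² − 16| = |z + 4|·|z - 4|.
Impose δ ≤ 1 so that |z| < 5; then |z - 4| ≤ 9.
Hence |z² − 16| ≤ 9|z + 4|, which is < ε once |z + 4| < ε/9.
Take δ = min(1, ε/9). If 0 < |z + 4| < δ then both bounds hold and |z² − 16| ≤ 9|z + 4| < 9·(ε/9) = ε.

δ = min(1, ε/9)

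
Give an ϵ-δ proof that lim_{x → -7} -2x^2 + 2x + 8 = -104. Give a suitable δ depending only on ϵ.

δ = min(2, ϵ/34)

Let ϵ > 0 be given. We want δ > 0 such that 0 < |x + 7| < δ implies |(-2x^2 + 2x + 8) + 104| < ϵ.
(-2x^2 + 2x + 8) + 104 = -2x^2 + 2x + 112 = (x + 7)(-2x + 16).
So |(-2x^2 + 2x + 8) + 104| = |x + 7|·|-2x + 16|.
Assume first that |x + 7| < 2, so |x| < 9. Then |-2x + 16| ≤ 2·9 + 16 = 34.
Hence |(-2x^2 + 2x + 8) + 104| ≤ 34|x + 7| < ϵ provided |x + 7| < ϵ/34.
Choosing δ = min(2, ϵ/34) ensures both conditions, hence |(-2x^2 + 2x + 8) + 104| < ϵ.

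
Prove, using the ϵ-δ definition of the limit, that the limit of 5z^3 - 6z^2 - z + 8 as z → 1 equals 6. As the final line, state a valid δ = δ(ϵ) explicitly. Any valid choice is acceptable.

δ = min(2, ϵ/50)

Let ϵ > 0. We want δ > 0 such that 0 < |z − 1| < δ implies |(5z^3 - 6z^2 - z + 8) − 6| < ϵ.
(5z^3 - 6z^2 - z + 8) − 6 = 5z^3 - 6z^2 - z + 2 = (z − 1)(5z^2 - z - 2).
So |(5z^3 - 6z^2 - z + 8) − 6| = |z − 1|·|5z^2 - z - 2|.
Assume first that |z − 1| < 2, so |z| < 3. Then |5z^2 - z - 2| ≤ 5·3^2 + 3 + 2 = 50.
Hence |(5z^3 - 6z^2 - z + 8) − 6| ≤ 50|z − 1| < ϵ provided |z − 1| < ϵ/50.
Take δ = min(2, ϵ/50). Then 0 < |z − 1| < δ gives both |z − 1| < 2 and |z − 1| < ϵ/50, so |(5z^3 - 6z^2 - z + 8) − 6| < ϵ.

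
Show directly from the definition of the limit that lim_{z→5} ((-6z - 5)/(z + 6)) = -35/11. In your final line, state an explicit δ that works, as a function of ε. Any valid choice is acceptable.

Suppose ε > 0. We want δ > 0 with 0 < |z − 5| < δ ⇒ |(-6z - 5)/(z + 6) + 35/11| < ε.
Combining over a common denominator, (-6z - 5)/(z + 6) + 35/11 = [(-6z - 5)·11 − (-35)·(z + 6)] / [11·(z + 6)] = -31(z − 5) / (11(z + 6)).
So |(-6z - 5)/(z + 6) + 35/11| = 31|z − 5| / (11·|z + 6|).
Require δ ≤ 11/2, so |z + 6| ≥ |11| − |z − 5| > 11 − 11/2 = 11/2.
Hence |(-6z - 5)/(z + 6) + 35/11| < 31|z − 5|/(11·(11/2)) = (62/121)|z − 5|, which is < ε once |z − 5| < (121/62)ε.
Take δ = min(11/2, (121/62)ε). Then 0 < |z − 5| < δ forces both bounds, so |(-6z - 5)/(z + 6) + 35/11| < ε.

δ = min(11/2, (121/62)ε)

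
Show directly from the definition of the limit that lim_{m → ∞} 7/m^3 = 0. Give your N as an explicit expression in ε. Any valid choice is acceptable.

N = (7/ε)^{1/3}

Fix ε > 0. For m ≥ 1, |7/m^3 − 0| = 7/m^3.
7/m^3 < ε ⇔ m^3 > 7/ε ⇔ m > (7/ε)^{1/3}.
Take N = (7/ε)^{1/3}. Then m > N implies 7/m^3 < ε.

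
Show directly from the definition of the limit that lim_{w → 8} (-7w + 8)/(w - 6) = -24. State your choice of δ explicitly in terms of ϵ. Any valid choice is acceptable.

Fix ϵ > 0. We want δ > 0 with 0 < |w − 8| < δ ⇒ |(-7w + 8)/(w - 6) + 24| < ϵ.
Combining over a common denominator, (-7w + 8)/(w - 6) + 24 = [(-7w + 8)·2 − (-48)·(w - 6)] / [2·(w - 6)] = 34(w − 8) / (2(w - 6)).
So |(-7w + 8)/(w - 6) + 24| = 34|w − 8| / (2·|w − 6|).
Require δ ≤ 1, so |w − 6| ≥ |2| − |w − 8| > 2 − 1 = 1.
Hence |(-7w + 8)/(w - 6) + 24| < 34|w − 8|/(2·1) = 17|w − 8|, which is < ϵ once |w − 8| < (1/17)ϵ.
Take δ = min(1, (1/17)ϵ). Then 0 < |w − 8| < δ forces both bounds, so |(-7w + 8)/(w - 6) + 24| < ϵ.

δ = min(1, (1/17)ϵ)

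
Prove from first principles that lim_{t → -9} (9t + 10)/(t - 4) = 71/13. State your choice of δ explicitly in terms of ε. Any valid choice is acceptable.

δ = min(13/2, (169/92)ε)

Let ε > 0. We want δ > 0 with 0 < |t + 9| < δ ⇒ |(9t + 10)/(t - 4) − (71/13)| < ε.
Combining over a common denominator, (9t + 10)/(t - 4) − (71/13) = [(9t + 10)·(-13) − (-71)·(t - 4)] / [(-13)·(t - 4)] = -46(t + 9) / ((-13)(t - 4)).
So |(9t + 10)/(t - 4) − (71/13)| = 46|t + 9| / (13·|t − 4|).
Require δ ≤ 13/2, so |t − 4| ≥ |-13| − |t + 9| > 13 − 13/2 = 13/2.
Hence |(9t + 10)/(t - 4) − (71/13)| < 46|t + 9|/(13·(13/2)) = (92/169)|t + 9|, which is < ε once |t + 9| < (169/92)ε.
Take δ = min(13/2, (169/92)ε). Then 0 < |t + 9| < δ forces both bounds, so |(9t + 10)/(t - 4) − (71/13)| < ε.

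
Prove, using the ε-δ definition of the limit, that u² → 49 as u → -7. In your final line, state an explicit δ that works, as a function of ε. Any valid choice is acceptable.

δ = min(1, ε/15)

Fix ε > 0. We seek δ > 0 with 0 < |u + 7| < δ ⇒ |u² − 49| < ε.
Factor: u² − 49 = (u + 7)(u - 7), so |u² − 49| = |u + 7|·|u - 7|.
Impose δ ≤ 1 so that |u| < 8; then |u - 7| ≤ 15.
Hence |u² − 49| ≤ 15|u + 7|, which is < ε once |u + 7| < ε/15.
Take δ = min(1, ε/15). If 0 < |u + 7| < δ then both bounds hold and |u² − 49| ≤ 15|u + 7| < 15·(ε/15) = ε.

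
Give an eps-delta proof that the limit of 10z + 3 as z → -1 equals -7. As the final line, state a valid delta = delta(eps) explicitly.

Let eps > 0 be given. We need delta > 0 so that 0 < |z + 1| < delta implies |(10z + 3) + 7| < eps.
Since (10z + 3) + 7 = 10(z + 1), we have |(10z + 3) + 7| = 10|z + 1|.
Thus it suffices that |z + 1| < eps/10.
Choosing delta = eps/10 gives |(10z + 3) + 7| = 10|z + 1| < eps whenever |z + 1| < delta.

delta = eps/10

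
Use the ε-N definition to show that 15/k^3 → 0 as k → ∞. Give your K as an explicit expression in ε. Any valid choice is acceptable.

K = (15/ε)^{1/3}

Let ε > 0 be given. For k ≥ 1, |15/k^3 − 0| = 15/k^3.
15/k^3 < ε ⇔ k^3 > 15/ε ⇔ k > (15/ε)^{1/3}.
Take K = (15/ε)^{1/3}. Then k > K implies 15/k^3 < ε.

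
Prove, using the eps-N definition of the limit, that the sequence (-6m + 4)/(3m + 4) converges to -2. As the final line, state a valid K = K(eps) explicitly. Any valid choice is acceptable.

Let eps > 0 be given. For m ≥ 1, |(-6m + 4)/(3m + 4) + 2| = |36|/(3(3m + 4)) = 36/(3(3m + 4)).
Since 3m + 4 ≥ 3m for m ≥ 1, this is ≤ 36/(3·3m) = 4/m.
So |(-6m + 4)/(3m + 4) + 2| < eps whenever m > 4/eps.
Take K = 4/eps. If m > K then |(-6m + 4)/(3m + 4) + 2| ≤ 4/m < eps.

K = 4/eps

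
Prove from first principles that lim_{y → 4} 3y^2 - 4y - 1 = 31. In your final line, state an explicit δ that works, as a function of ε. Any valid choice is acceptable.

Let ε > 0 be given. We want δ > 0 such that 0 < |y − 4| < δ implies |(3y^2 - 4y - 1) − 31| < ε.
(3y^2 - 4y - 1) − 31 = 3y^2 - 4y - 32 = (y − 4)(3y + 8).
So |(3y^2 - 4y - 1) − 31| = |y − 4|·|3y + 8|.
Require δ ≤ 2. Then |y − 4| < 2 gives |y| < 6, and by the triangle inequality |3y + 8| ≤ 3·6 + 8 = 26.
Hence |(3y^2 - 4y - 1) − 31| ≤ 26|y − 4| < ε provided |y − 4| < ε/26.
Take δ = min(2, ε/26). Then 0 < |y − 4| < δ gives both |y − 4| < 2 and |y − 4| < ε/26, so |(3y^2 - 4y - 1) − 31| < ε.

δ = min(2, ε/26)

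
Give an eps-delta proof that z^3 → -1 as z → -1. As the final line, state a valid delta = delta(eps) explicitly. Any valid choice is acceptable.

Fix eps > 0. We seek delta > 0 with 0 < |z + 1| < delta ⇒ |z^3 + 1| < eps.
Factor: z^3 + 1 = (z + 1)(z^2 - z + 1), so |z^3 + 1| = |z + 1|·|z^2 - z + 1|.
Impose delta ≤ 1 so that |z| < 2; then |z^2 - z + 1| ≤ 7.
Hence |z^3 + 1| ≤ 7|z + 1|, which is < eps once |z + 1| < eps/7.
Take delta = min(1, eps/7). If 0 < |z + 1| < delta then both bounds hold and |z^3 + 1| ≤ 7|z + 1| < 7·(eps/7) = eps.

delta = min(1, eps/7)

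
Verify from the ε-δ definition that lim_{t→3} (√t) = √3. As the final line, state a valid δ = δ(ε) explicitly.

δ = min(3, √3·ε)

Let ε > 0 be given. We want δ > 0 such that 0 < |t − 3| < δ implies |√t − √3| < ε.
Rationalise: √t − √3 = (t − 3)/(√t + √3), so |√t − √3| = |t − 3|/(√t + √3).
Restrict δ ≤ 3 so that |t − 3| < 3 forces t > 0, and then √t + √3 > √3.
Hence |√t − √3| < |t − 3|/√3, which is < ε once |t − 3| < √3·ε.
Take δ = min(3, √3·ε). If 0 < |t − 3| < δ then t > 0 and |√t − √3| < |t − 3|/√3 < ε.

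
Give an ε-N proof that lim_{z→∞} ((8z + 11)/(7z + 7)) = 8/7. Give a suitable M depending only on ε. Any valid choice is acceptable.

M = (3/7)/ε

Let ε > 0 be given. We seek M > 0 such that z > M implies |(8z + 11)/(7z + 7) − (8/7)| < ε.
(8z + 11)/(7z + 7) − (8/7) = (7(8z + 11) − 8(7z + 7)) / (7(7z + 7)) = 21/(7(7z + 7)).
For z > 0 we have 7z + 7 > 7z, so |(8z + 11)/(7z + 7) − (8/7)| = 21/(7(7z + 7)) < 21/(7·7z) = (3/7)/z.
Thus |(8z + 11)/(7z + 7) − (8/7)| < ε whenever z > (3/7)/ε.
Take M = (3/7)/ε. If z > M then |(8z + 11)/(7z + 7) − (8/7)| < (3/7)/z < ε.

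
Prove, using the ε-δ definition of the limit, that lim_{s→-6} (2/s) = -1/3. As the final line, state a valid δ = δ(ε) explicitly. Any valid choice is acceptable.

δ = min(3, 9ε)

Let ε > 0 be given. We seek δ > 0 such that 0 < |s + 6| < δ implies |2/s + 1/3| < ε.
|2/s + 1/3| = 2·|-6 − s|/(6·|s|) = 2|s + 6|/(6|s|).
Require δ ≤ 3 so that |s| > 6 − 3 = 3, hence 6|s| > 18.
Then |2/s + 1/3| < 2|s + 6|/18, which is < ε when |s + 6| < 9ε.
Take δ = min(3, 9ε). Then 0 < |s + 6| < δ gives both |s + 6| < 3 and |s + 6| < 9ε, so |2/s + 1/3| < ε.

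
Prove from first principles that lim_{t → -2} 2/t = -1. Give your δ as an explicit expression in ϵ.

Let ϵ > 0. We seek δ > 0 such that 0 < |t + 2| < δ implies |2/t + 1| < ϵ.
|2/t + 1| = 2·|-2 − t|/(2·|t|) = 2|t + 2|/(2|t|).
Require δ ≤ 1 so that |t| > 2 − 1 = 1, hence 2|t| > 2.
Then |2/t + 1| < 2|t + 2|/2, which is < ϵ when |t + 2| < ϵ.
Take δ = min(1, ϵ). Then 0 < |t + 2| < δ gives both |t + 2| < 1 and |t + 2| < ϵ, so |2/t + 1| < ϵ.

δ = min(1, ϵ)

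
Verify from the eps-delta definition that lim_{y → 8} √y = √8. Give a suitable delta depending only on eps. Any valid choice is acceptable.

Let eps > 0. We want delta > 0 such that 0 < |y − 8| < delta implies |√y − √8| < eps.
Rationalise: √y − √8 = (y − 8)/(√y + √8), so |√y − √8| = |y − 8|/(√y + √8).
Restrict delta ≤ 8 so that |y − 8| < 8 forces y > 0, and then √y + √8 > √8.
Hence |√y − √8| < |y − 8|/√8, which is < eps once |y − 8| < √8·eps.
Take delta = min(8, √8·eps). If 0 < |y − 8| < delta then y > 0 and |√y − √8| < |y − 8|/√8 < eps.

delta = min(8, √8·eps)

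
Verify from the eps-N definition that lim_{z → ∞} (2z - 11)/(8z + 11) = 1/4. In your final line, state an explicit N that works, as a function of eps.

N = (55/32)/eps

Let eps > 0. We seek N > 0 such that z > N implies |(2z - 11)/(8z + 11) − (1/4)| < eps.
(2z - 11)/(8z + 11) − (1/4) = (8(2z - 11) − 2(8z + 11)) / (8(8z + 11)) = -110/(8(8z + 11)).
For z > 0 we have 8z + 11 > 8z, so |(2z - 11)/(8z + 11) − (1/4)| = 110/(8(8z + 11)) < 110/(8·8z) = (55/32)/z.
Thus |(2z - 11)/(8z + 11) − (1/4)| < eps whenever z > (55/32)/eps.
Take N = (55/32)/eps. If z > N then |(2z - 11)/(8z + 11) − (1/4)| < (55/32)/z < eps.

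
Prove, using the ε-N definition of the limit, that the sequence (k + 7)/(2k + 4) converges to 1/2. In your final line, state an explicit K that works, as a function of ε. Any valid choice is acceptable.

K = (5/2)/ε

Let ε > 0. For k ≥ 1, |(k + 7)/(2k + 4) − (1/2)| = |10|/(2(2k + 4)) = 10/(2(2k + 4)).
Since 2k + 4 ≥ 2k for k ≥ 1, this is ≤ 10/(2·2k) = (5/2)/k.
So |(k + 7)/(2k + 4) − (1/2)| < ε whenever k > (5/2)/ε.
Take K = (5/2)/ε. If k > K then |(k + 7)/(2k + 4) − (1/2)| ≤ (5/2)/k < ε.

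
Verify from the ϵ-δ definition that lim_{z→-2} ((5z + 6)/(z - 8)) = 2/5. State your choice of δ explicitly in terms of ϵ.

Let ϵ > 0 be given. We want δ > 0 with 0 < |z + 2| < δ ⇒ |(5z + 6)/(z - 8) − (2/5)| < ϵ.
Combining over a common denominator, (5z + 6)/(z - 8) − (2/5) = [(5z + 6)·(-10) − (-4)·(z - 8)] / [(-10)·(z - 8)] = -46(z + 2) / ((-10)(z - 8)).
So |(5z + 6)/(z - 8) − (2/5)| = 46|z + 2| / (10·|z − 8|).
Restrict δ ≤ 5. Then |z + 2| < 5 gives |z − 8| = |(z + 2) + (-10)| ≥ 10 − 5 = 5.
Hence |(5z + 6)/(z - 8) − (2/5)| < 46|z + 2|/(10·5) = (23/25)|z + 2|, which is < ϵ once |z + 2| < (25/23)ϵ.
Take δ = min(5, (25/23)ϵ). Then 0 < |z + 2| < δ forces both bounds, so |(5z + 6)/(z - 8) − (2/5)| < ϵ.

δ = min(5, (25/23)ϵ)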